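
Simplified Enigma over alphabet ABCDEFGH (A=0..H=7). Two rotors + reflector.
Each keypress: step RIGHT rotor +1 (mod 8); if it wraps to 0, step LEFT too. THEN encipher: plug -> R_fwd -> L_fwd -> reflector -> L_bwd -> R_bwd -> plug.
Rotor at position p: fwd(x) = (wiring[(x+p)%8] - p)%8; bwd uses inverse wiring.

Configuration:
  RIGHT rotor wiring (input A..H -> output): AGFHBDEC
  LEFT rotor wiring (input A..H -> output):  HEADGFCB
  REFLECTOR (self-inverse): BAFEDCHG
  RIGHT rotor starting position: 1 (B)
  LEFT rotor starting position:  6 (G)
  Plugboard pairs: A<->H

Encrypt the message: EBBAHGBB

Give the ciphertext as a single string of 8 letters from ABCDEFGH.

Answer: GAACCACA

Derivation:
Char 1 ('E'): step: R->2, L=6; E->plug->E->R->C->L->B->refl->A->L'->G->R'->G->plug->G
Char 2 ('B'): step: R->3, L=6; B->plug->B->R->G->L->A->refl->B->L'->C->R'->H->plug->A
Char 3 ('B'): step: R->4, L=6; B->plug->B->R->H->L->H->refl->G->L'->D->R'->H->plug->A
Char 4 ('A'): step: R->5, L=6; A->plug->H->R->E->L->C->refl->F->L'->F->R'->C->plug->C
Char 5 ('H'): step: R->6, L=6; H->plug->A->R->G->L->A->refl->B->L'->C->R'->C->plug->C
Char 6 ('G'): step: R->7, L=6; G->plug->G->R->E->L->C->refl->F->L'->F->R'->H->plug->A
Char 7 ('B'): step: R->0, L->7 (L advanced); B->plug->B->R->G->L->G->refl->H->L'->F->R'->C->plug->C
Char 8 ('B'): step: R->1, L=7; B->plug->B->R->E->L->E->refl->D->L'->H->R'->H->plug->A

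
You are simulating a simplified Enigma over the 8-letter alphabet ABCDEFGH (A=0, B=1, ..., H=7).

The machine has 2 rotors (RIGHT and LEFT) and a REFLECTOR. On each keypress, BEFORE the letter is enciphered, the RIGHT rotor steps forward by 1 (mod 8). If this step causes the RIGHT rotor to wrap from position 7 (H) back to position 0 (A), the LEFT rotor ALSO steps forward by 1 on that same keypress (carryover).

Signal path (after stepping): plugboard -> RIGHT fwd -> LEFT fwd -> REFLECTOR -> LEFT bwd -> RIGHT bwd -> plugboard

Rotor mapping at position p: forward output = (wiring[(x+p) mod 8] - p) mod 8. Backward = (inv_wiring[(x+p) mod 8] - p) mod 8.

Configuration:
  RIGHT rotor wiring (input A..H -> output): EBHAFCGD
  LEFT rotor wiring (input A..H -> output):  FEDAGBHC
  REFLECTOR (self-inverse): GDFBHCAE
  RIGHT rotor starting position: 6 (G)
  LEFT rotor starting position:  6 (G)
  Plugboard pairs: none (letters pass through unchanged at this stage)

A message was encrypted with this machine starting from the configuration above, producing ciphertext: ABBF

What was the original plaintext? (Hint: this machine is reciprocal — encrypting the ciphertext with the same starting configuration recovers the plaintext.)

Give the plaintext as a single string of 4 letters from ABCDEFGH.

Answer: BCGH

Derivation:
Char 1 ('A'): step: R->7, L=6; A->plug->A->R->E->L->F->refl->C->L'->F->R'->B->plug->B
Char 2 ('B'): step: R->0, L->7 (L advanced); B->plug->B->R->B->L->G->refl->A->L'->H->R'->C->plug->C
Char 3 ('B'): step: R->1, L=7; B->plug->B->R->G->L->C->refl->F->L'->C->R'->G->plug->G
Char 4 ('F'): step: R->2, L=7; F->plug->F->R->B->L->G->refl->A->L'->H->R'->H->plug->H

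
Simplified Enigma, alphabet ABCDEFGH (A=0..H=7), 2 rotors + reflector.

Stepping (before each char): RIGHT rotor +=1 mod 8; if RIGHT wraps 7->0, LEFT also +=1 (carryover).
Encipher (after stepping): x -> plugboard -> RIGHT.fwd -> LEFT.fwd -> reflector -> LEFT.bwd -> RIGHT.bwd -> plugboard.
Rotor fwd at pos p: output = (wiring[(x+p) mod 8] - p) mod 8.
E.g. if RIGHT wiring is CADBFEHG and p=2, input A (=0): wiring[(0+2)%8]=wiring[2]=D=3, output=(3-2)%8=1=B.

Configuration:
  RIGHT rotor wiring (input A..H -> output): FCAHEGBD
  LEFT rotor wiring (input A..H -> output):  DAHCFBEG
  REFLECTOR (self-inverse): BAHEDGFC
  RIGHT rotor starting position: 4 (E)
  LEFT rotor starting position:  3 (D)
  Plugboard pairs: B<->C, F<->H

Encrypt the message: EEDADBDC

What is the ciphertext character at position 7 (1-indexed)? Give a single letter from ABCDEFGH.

Char 1 ('E'): step: R->5, L=3; E->plug->E->R->F->L->A->refl->B->L'->D->R'->F->plug->H
Char 2 ('E'): step: R->6, L=3; E->plug->E->R->C->L->G->refl->F->L'->G->R'->G->plug->G
Char 3 ('D'): step: R->7, L=3; D->plug->D->R->B->L->C->refl->H->L'->A->R'->E->plug->E
Char 4 ('A'): step: R->0, L->4 (L advanced); A->plug->A->R->F->L->E->refl->D->L'->G->R'->F->plug->H
Char 5 ('D'): step: R->1, L=4; D->plug->D->R->D->L->C->refl->H->L'->E->R'->H->plug->F
Char 6 ('B'): step: R->2, L=4; B->plug->C->R->C->L->A->refl->B->L'->A->R'->H->plug->F
Char 7 ('D'): step: R->3, L=4; D->plug->D->R->G->L->D->refl->E->L'->F->R'->H->plug->F

F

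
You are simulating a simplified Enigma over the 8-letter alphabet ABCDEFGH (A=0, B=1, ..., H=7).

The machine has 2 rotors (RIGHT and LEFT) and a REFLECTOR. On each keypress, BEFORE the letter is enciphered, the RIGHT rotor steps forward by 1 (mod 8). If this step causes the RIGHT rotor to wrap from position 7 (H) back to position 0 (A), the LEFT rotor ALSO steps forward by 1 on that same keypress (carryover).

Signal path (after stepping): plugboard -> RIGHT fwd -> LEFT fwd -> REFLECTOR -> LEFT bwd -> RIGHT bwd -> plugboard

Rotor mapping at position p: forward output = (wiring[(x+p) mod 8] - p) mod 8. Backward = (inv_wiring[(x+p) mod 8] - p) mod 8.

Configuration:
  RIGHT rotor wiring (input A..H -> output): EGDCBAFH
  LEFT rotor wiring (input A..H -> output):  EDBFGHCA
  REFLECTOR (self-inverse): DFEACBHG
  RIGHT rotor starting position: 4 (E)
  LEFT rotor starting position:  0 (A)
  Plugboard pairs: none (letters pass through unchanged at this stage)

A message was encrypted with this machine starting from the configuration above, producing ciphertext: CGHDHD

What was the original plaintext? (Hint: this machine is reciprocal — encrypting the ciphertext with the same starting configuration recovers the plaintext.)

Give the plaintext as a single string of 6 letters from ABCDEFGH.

Answer: AHAFAH

Derivation:
Char 1 ('C'): step: R->5, L=0; C->plug->C->R->C->L->B->refl->F->L'->D->R'->A->plug->A
Char 2 ('G'): step: R->6, L=0; G->plug->G->R->D->L->F->refl->B->L'->C->R'->H->plug->H
Char 3 ('H'): step: R->7, L=0; H->plug->H->R->G->L->C->refl->E->L'->A->R'->A->plug->A
Char 4 ('D'): step: R->0, L->1 (L advanced); D->plug->D->R->C->L->E->refl->C->L'->A->R'->F->plug->F
Char 5 ('H'): step: R->1, L=1; H->plug->H->R->D->L->F->refl->B->L'->F->R'->A->plug->A
Char 6 ('D'): step: R->2, L=1; D->plug->D->R->G->L->H->refl->G->L'->E->R'->H->plug->H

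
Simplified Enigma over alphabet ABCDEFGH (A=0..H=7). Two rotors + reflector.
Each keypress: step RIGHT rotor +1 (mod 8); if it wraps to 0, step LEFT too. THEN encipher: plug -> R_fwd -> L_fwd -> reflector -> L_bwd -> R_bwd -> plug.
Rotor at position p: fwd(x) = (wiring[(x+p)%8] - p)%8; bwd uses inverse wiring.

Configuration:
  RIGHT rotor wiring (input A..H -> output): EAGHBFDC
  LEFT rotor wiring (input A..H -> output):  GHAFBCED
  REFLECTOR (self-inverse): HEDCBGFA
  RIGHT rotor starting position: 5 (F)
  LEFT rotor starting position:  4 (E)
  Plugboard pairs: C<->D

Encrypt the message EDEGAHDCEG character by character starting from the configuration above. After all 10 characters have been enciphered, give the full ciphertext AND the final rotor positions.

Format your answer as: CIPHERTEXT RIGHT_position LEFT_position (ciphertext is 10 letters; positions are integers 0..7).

Answer: FEDDBEHECD 7 5

Derivation:
Char 1 ('E'): step: R->6, L=4; E->plug->E->R->A->L->F->refl->G->L'->B->R'->F->plug->F
Char 2 ('D'): step: R->7, L=4; D->plug->C->R->B->L->G->refl->F->L'->A->R'->E->plug->E
Char 3 ('E'): step: R->0, L->5 (L advanced); E->plug->E->R->B->L->H->refl->A->L'->G->R'->C->plug->D
Char 4 ('G'): step: R->1, L=5; G->plug->G->R->B->L->H->refl->A->L'->G->R'->C->plug->D
Char 5 ('A'): step: R->2, L=5; A->plug->A->R->E->L->C->refl->D->L'->F->R'->B->plug->B
Char 6 ('H'): step: R->3, L=5; H->plug->H->R->D->L->B->refl->E->L'->H->R'->E->plug->E
Char 7 ('D'): step: R->4, L=5; D->plug->C->R->H->L->E->refl->B->L'->D->R'->H->plug->H
Char 8 ('C'): step: R->5, L=5; C->plug->D->R->H->L->E->refl->B->L'->D->R'->E->plug->E
Char 9 ('E'): step: R->6, L=5; E->plug->E->R->A->L->F->refl->G->L'->C->R'->D->plug->C
Char 10 ('G'): step: R->7, L=5; G->plug->G->R->G->L->A->refl->H->L'->B->R'->C->plug->D
Final: ciphertext=FEDDBEHECD, RIGHT=7, LEFT=5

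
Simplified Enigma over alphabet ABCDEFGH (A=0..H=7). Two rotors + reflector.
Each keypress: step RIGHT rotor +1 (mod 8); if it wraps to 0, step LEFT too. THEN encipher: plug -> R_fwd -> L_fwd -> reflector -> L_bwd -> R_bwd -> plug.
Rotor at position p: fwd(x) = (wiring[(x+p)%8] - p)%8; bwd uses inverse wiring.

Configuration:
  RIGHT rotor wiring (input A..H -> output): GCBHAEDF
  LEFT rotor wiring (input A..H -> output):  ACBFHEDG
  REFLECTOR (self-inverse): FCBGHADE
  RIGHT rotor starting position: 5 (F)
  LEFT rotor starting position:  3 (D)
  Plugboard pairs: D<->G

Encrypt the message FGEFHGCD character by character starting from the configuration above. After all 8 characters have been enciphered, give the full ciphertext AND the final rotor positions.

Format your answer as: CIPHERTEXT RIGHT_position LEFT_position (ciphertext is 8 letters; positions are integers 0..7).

Char 1 ('F'): step: R->6, L=3; F->plug->F->R->B->L->E->refl->H->L'->G->R'->H->plug->H
Char 2 ('G'): step: R->7, L=3; G->plug->D->R->C->L->B->refl->C->L'->A->R'->E->plug->E
Char 3 ('E'): step: R->0, L->4 (L advanced); E->plug->E->R->A->L->D->refl->G->L'->F->R'->H->plug->H
Char 4 ('F'): step: R->1, L=4; F->plug->F->R->C->L->H->refl->E->L'->E->R'->G->plug->D
Char 5 ('H'): step: R->2, L=4; H->plug->H->R->A->L->D->refl->G->L'->F->R'->B->plug->B
Char 6 ('G'): step: R->3, L=4; G->plug->D->R->A->L->D->refl->G->L'->F->R'->B->plug->B
Char 7 ('C'): step: R->4, L=4; C->plug->C->R->H->L->B->refl->C->L'->D->R'->H->plug->H
Char 8 ('D'): step: R->5, L=4; D->plug->G->R->C->L->H->refl->E->L'->E->R'->F->plug->F
Final: ciphertext=HEHDBBHF, RIGHT=5, LEFT=4

Answer: HEHDBBHF 5 4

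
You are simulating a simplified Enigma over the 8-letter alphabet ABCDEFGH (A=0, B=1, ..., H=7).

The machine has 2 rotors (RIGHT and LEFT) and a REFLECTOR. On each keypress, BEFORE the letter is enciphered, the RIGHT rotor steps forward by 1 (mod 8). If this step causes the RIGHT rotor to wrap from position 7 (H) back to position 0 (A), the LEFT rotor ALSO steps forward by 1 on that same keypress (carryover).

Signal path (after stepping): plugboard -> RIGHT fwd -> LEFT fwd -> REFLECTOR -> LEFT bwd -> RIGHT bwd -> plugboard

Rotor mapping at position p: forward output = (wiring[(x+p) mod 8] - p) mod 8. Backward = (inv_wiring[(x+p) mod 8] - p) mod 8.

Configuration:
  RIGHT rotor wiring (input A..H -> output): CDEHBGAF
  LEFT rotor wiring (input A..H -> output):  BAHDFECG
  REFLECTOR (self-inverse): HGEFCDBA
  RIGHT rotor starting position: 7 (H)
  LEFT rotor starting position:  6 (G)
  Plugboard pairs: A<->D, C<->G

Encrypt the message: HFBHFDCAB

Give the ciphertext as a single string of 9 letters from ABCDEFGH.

Answer: DGDDEHHFG

Derivation:
Char 1 ('H'): step: R->0, L->7 (L advanced); H->plug->H->R->F->L->G->refl->B->L'->C->R'->A->plug->D
Char 2 ('F'): step: R->1, L=7; F->plug->F->R->H->L->D->refl->F->L'->G->R'->C->plug->G
Char 3 ('B'): step: R->2, L=7; B->plug->B->R->F->L->G->refl->B->L'->C->R'->A->plug->D
Char 4 ('H'): step: R->3, L=7; H->plug->H->R->B->L->C->refl->E->L'->E->R'->A->plug->D
Char 5 ('F'): step: R->4, L=7; F->plug->F->R->H->L->D->refl->F->L'->G->R'->E->plug->E
Char 6 ('D'): step: R->5, L=7; D->plug->A->R->B->L->C->refl->E->L'->E->R'->H->plug->H
Char 7 ('C'): step: R->6, L=7; C->plug->G->R->D->L->A->refl->H->L'->A->R'->H->plug->H
Char 8 ('A'): step: R->7, L=7; A->plug->D->R->F->L->G->refl->B->L'->C->R'->F->plug->F
Char 9 ('B'): step: R->0, L->0 (L advanced); B->plug->B->R->D->L->D->refl->F->L'->E->R'->C->plug->G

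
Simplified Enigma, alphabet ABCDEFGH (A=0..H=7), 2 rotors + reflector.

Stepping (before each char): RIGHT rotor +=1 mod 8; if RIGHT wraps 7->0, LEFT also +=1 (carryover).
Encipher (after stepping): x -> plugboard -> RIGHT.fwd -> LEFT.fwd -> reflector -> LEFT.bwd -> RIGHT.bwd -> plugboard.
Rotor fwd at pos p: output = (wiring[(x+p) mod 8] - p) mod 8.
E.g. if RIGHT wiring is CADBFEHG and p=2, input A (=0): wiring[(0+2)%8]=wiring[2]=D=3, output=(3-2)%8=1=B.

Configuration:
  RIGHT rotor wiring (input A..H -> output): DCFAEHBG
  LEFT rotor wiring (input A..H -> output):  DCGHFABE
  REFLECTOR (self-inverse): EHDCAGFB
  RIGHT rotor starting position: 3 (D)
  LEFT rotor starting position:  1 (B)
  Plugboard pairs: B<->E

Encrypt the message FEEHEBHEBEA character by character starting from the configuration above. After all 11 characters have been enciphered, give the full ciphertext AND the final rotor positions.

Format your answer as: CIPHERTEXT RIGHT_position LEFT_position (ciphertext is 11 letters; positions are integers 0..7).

Char 1 ('F'): step: R->4, L=1; F->plug->F->R->G->L->D->refl->C->L'->H->R'->E->plug->B
Char 2 ('E'): step: R->5, L=1; E->plug->B->R->E->L->H->refl->B->L'->A->R'->F->plug->F
Char 3 ('E'): step: R->6, L=1; E->plug->B->R->A->L->B->refl->H->L'->E->R'->D->plug->D
Char 4 ('H'): step: R->7, L=1; H->plug->H->R->C->L->G->refl->F->L'->B->R'->E->plug->B
Char 5 ('E'): step: R->0, L->2 (L advanced); E->plug->B->R->C->L->D->refl->C->L'->F->R'->C->plug->C
Char 6 ('B'): step: R->1, L=2; B->plug->E->R->G->L->B->refl->H->L'->E->R'->B->plug->E
Char 7 ('H'): step: R->2, L=2; H->plug->H->R->A->L->E->refl->A->L'->H->R'->E->plug->B
Char 8 ('E'): step: R->3, L=2; E->plug->B->R->B->L->F->refl->G->L'->D->R'->E->plug->B
Char 9 ('B'): step: R->4, L=2; B->plug->E->R->H->L->A->refl->E->L'->A->R'->A->plug->A
Char 10 ('E'): step: R->5, L=2; E->plug->B->R->E->L->H->refl->B->L'->G->R'->D->plug->D
Char 11 ('A'): step: R->6, L=2; A->plug->A->R->D->L->G->refl->F->L'->B->R'->H->plug->H
Final: ciphertext=BFDBCEBBADH, RIGHT=6, LEFT=2

Answer: BFDBCEBBADH 6 2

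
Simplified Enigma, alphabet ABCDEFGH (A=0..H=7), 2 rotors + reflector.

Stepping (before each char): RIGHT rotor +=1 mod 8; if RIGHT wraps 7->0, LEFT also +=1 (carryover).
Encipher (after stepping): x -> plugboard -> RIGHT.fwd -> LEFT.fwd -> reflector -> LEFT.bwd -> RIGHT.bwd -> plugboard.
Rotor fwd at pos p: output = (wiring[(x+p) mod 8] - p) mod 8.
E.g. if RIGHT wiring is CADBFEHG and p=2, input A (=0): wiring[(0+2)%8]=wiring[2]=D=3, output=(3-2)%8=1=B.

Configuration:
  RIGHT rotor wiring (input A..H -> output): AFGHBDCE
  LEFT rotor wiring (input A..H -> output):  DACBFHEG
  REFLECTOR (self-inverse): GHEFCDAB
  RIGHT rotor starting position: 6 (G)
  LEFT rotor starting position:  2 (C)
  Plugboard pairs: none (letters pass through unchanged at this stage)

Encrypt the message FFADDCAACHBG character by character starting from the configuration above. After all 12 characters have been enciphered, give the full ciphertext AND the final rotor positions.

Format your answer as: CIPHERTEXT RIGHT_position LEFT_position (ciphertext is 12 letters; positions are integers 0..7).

Answer: HDCFHEHBGAGF 2 4

Derivation:
Char 1 ('F'): step: R->7, L=2; F->plug->F->R->C->L->D->refl->F->L'->D->R'->H->plug->H
Char 2 ('F'): step: R->0, L->3 (L advanced); F->plug->F->R->D->L->B->refl->H->L'->H->R'->D->plug->D
Char 3 ('A'): step: R->1, L=3; A->plug->A->R->E->L->D->refl->F->L'->G->R'->C->plug->C
Char 4 ('D'): step: R->2, L=3; D->plug->D->R->B->L->C->refl->E->L'->C->R'->F->plug->F
Char 5 ('D'): step: R->3, L=3; D->plug->D->R->H->L->H->refl->B->L'->D->R'->H->plug->H
Char 6 ('C'): step: R->4, L=3; C->plug->C->R->G->L->F->refl->D->L'->E->R'->E->plug->E
Char 7 ('A'): step: R->5, L=3; A->plug->A->R->G->L->F->refl->D->L'->E->R'->H->plug->H
Char 8 ('A'): step: R->6, L=3; A->plug->A->R->E->L->D->refl->F->L'->G->R'->B->plug->B
Char 9 ('C'): step: R->7, L=3; C->plug->C->R->G->L->F->refl->D->L'->E->R'->G->plug->G
Char 10 ('H'): step: R->0, L->4 (L advanced); H->plug->H->R->E->L->H->refl->B->L'->A->R'->A->plug->A
Char 11 ('B'): step: R->1, L=4; B->plug->B->R->F->L->E->refl->C->L'->D->R'->G->plug->G
Char 12 ('G'): step: R->2, L=4; G->plug->G->R->G->L->G->refl->A->L'->C->R'->F->plug->F
Final: ciphertext=HDCFHEHBGAGF, RIGHT=2, LEFT=4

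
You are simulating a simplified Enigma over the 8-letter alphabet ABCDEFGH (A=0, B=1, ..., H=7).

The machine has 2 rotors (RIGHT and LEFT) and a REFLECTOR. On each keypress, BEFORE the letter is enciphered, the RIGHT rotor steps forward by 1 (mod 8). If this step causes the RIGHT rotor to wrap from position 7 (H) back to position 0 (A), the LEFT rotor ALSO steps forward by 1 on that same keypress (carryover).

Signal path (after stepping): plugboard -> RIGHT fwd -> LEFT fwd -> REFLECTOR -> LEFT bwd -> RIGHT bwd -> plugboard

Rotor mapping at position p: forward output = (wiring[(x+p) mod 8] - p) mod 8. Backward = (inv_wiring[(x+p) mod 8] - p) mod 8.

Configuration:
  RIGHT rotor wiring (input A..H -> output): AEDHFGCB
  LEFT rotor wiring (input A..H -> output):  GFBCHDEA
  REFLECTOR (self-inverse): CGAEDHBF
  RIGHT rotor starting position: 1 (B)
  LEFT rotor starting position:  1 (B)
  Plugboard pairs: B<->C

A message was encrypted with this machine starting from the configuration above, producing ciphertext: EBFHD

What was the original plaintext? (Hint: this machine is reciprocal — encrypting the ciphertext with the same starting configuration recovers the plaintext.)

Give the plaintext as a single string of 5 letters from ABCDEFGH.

Char 1 ('E'): step: R->2, L=1; E->plug->E->R->A->L->E->refl->D->L'->F->R'->B->plug->C
Char 2 ('B'): step: R->3, L=1; B->plug->C->R->D->L->G->refl->B->L'->C->R'->B->plug->C
Char 3 ('F'): step: R->4, L=1; F->plug->F->R->A->L->E->refl->D->L'->F->R'->D->plug->D
Char 4 ('H'): step: R->5, L=1; H->plug->H->R->A->L->E->refl->D->L'->F->R'->B->plug->C
Char 5 ('D'): step: R->6, L=1; D->plug->D->R->G->L->H->refl->F->L'->H->R'->G->plug->G

Answer: CCDCG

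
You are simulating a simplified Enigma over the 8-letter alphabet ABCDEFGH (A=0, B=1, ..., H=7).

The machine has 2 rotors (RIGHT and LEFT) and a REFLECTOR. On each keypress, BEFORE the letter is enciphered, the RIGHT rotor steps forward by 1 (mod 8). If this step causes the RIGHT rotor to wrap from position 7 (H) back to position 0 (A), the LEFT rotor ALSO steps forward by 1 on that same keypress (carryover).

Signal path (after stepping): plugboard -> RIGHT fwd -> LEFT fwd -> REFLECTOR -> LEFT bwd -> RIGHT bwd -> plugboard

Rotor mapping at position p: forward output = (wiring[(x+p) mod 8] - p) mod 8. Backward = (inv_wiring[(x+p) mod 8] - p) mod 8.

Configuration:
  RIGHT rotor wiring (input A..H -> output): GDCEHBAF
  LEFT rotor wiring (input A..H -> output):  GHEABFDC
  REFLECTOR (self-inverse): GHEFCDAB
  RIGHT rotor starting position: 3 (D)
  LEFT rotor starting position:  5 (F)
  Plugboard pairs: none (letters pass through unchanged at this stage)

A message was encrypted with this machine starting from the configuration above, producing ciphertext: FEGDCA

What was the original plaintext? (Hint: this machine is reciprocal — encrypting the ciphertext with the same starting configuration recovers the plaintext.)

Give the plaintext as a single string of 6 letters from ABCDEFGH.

Answer: CHCEDG

Derivation:
Char 1 ('F'): step: R->4, L=5; F->plug->F->R->H->L->E->refl->C->L'->E->R'->C->plug->C
Char 2 ('E'): step: R->5, L=5; E->plug->E->R->G->L->D->refl->F->L'->C->R'->H->plug->H
Char 3 ('G'): step: R->6, L=5; G->plug->G->R->B->L->G->refl->A->L'->A->R'->C->plug->C
Char 4 ('D'): step: R->7, L=5; D->plug->D->R->D->L->B->refl->H->L'->F->R'->E->plug->E
Char 5 ('C'): step: R->0, L->6 (L advanced); C->plug->C->R->C->L->A->refl->G->L'->E->R'->D->plug->D
Char 6 ('A'): step: R->1, L=6; A->plug->A->R->C->L->A->refl->G->L'->E->R'->G->plug->G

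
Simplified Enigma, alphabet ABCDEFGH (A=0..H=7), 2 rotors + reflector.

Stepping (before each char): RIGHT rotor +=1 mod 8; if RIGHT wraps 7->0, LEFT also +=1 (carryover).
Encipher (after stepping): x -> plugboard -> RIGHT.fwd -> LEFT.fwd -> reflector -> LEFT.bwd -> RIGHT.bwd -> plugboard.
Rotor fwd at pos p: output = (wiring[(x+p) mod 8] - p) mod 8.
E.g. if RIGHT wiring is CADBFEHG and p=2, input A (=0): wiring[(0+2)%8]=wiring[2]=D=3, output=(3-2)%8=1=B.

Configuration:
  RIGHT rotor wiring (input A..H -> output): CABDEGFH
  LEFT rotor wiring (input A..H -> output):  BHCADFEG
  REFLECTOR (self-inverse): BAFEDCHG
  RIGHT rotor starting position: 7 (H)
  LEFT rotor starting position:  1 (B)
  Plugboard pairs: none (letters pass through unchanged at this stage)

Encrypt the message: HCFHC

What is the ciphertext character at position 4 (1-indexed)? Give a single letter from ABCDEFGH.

Char 1 ('H'): step: R->0, L->2 (L advanced); H->plug->H->R->H->L->F->refl->C->L'->E->R'->E->plug->E
Char 2 ('C'): step: R->1, L=2; C->plug->C->R->C->L->B->refl->A->L'->A->R'->B->plug->B
Char 3 ('F'): step: R->2, L=2; F->plug->F->R->F->L->E->refl->D->L'->D->R'->E->plug->E
Char 4 ('H'): step: R->3, L=2; H->plug->H->R->G->L->H->refl->G->L'->B->R'->B->plug->B

B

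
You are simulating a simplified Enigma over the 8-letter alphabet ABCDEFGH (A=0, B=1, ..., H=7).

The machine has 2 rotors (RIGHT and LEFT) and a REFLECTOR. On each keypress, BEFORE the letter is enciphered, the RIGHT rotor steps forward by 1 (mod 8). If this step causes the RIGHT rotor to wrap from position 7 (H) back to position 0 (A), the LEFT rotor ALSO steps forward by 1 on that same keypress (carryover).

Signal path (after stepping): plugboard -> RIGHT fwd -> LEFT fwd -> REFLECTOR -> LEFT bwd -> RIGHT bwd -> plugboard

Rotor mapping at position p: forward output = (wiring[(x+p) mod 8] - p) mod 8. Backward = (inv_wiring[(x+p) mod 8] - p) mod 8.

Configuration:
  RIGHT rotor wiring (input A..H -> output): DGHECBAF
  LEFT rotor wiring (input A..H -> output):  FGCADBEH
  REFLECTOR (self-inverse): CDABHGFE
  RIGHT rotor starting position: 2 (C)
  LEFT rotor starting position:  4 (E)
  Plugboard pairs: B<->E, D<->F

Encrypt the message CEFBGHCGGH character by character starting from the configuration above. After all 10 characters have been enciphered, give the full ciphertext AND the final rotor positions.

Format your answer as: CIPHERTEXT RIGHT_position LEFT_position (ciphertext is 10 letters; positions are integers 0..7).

Char 1 ('C'): step: R->3, L=4; C->plug->C->R->G->L->G->refl->F->L'->B->R'->A->plug->A
Char 2 ('E'): step: R->4, L=4; E->plug->B->R->F->L->C->refl->A->L'->C->R'->F->plug->D
Char 3 ('F'): step: R->5, L=4; F->plug->D->R->G->L->G->refl->F->L'->B->R'->E->plug->B
Char 4 ('B'): step: R->6, L=4; B->plug->E->R->B->L->F->refl->G->L'->G->R'->F->plug->D
Char 5 ('G'): step: R->7, L=4; G->plug->G->R->C->L->A->refl->C->L'->F->R'->E->plug->B
Char 6 ('H'): step: R->0, L->5 (L advanced); H->plug->H->R->F->L->F->refl->G->L'->H->R'->C->plug->C
Char 7 ('C'): step: R->1, L=5; C->plug->C->R->D->L->A->refl->C->L'->C->R'->H->plug->H
Char 8 ('G'): step: R->2, L=5; G->plug->G->R->B->L->H->refl->E->L'->A->R'->C->plug->C
Char 9 ('G'): step: R->3, L=5; G->plug->G->R->D->L->A->refl->C->L'->C->R'->E->plug->B
Char 10 ('H'): step: R->4, L=5; H->plug->H->R->A->L->E->refl->H->L'->B->R'->D->plug->F
Final: ciphertext=ADBDBCHCBF, RIGHT=4, LEFT=5

Answer: ADBDBCHCBF 4 5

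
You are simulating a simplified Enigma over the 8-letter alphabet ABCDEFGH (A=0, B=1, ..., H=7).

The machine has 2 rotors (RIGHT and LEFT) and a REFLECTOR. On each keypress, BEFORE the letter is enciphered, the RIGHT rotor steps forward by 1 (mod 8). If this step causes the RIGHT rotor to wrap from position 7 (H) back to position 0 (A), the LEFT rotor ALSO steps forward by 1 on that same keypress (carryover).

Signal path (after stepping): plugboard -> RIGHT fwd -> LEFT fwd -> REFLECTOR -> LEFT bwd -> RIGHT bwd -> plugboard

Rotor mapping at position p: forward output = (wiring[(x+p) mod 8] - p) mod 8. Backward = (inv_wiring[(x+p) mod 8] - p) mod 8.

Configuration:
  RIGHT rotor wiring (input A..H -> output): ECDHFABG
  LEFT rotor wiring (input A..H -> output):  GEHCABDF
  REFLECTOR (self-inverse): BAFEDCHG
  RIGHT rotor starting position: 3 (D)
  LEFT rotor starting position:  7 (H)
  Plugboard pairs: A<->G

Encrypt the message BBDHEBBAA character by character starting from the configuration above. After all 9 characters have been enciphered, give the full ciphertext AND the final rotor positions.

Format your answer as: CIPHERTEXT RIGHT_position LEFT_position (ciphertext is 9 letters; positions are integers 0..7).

Char 1 ('B'): step: R->4, L=7; B->plug->B->R->E->L->D->refl->E->L'->H->R'->G->plug->A
Char 2 ('B'): step: R->5, L=7; B->plug->B->R->E->L->D->refl->E->L'->H->R'->D->plug->D
Char 3 ('D'): step: R->6, L=7; D->plug->D->R->E->L->D->refl->E->L'->H->R'->G->plug->A
Char 4 ('H'): step: R->7, L=7; H->plug->H->R->C->L->F->refl->C->L'->G->R'->F->plug->F
Char 5 ('E'): step: R->0, L->0 (L advanced); E->plug->E->R->F->L->B->refl->A->L'->E->R'->A->plug->G
Char 6 ('B'): step: R->1, L=0; B->plug->B->R->C->L->H->refl->G->L'->A->R'->F->plug->F
Char 7 ('B'): step: R->2, L=0; B->plug->B->R->F->L->B->refl->A->L'->E->R'->F->plug->F
Char 8 ('A'): step: R->3, L=0; A->plug->G->R->H->L->F->refl->C->L'->D->R'->E->plug->E
Char 9 ('A'): step: R->4, L=0; A->plug->G->R->H->L->F->refl->C->L'->D->R'->H->plug->H
Final: ciphertext=ADAFGFFEH, RIGHT=4, LEFT=0

Answer: ADAFGFFEH 4 0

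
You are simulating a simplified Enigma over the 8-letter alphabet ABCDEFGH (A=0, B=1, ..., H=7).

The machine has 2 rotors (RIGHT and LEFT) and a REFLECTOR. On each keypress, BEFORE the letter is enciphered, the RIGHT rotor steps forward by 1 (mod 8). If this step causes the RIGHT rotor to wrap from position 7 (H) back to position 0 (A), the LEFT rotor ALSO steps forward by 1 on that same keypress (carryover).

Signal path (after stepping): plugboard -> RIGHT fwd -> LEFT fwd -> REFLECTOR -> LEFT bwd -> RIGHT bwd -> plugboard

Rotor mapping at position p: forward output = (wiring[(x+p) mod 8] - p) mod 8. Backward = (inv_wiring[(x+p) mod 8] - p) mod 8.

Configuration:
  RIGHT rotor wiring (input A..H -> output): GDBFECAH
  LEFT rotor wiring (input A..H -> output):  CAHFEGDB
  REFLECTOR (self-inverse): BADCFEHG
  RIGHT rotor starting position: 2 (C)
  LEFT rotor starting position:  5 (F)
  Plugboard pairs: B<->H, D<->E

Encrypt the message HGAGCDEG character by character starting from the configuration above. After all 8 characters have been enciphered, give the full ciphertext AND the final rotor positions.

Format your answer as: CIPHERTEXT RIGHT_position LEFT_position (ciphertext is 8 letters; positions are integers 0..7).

Answer: CCFCFBDA 2 6

Derivation:
Char 1 ('H'): step: R->3, L=5; H->plug->B->R->B->L->G->refl->H->L'->H->R'->C->plug->C
Char 2 ('G'): step: R->4, L=5; G->plug->G->R->F->L->C->refl->D->L'->E->R'->C->plug->C
Char 3 ('A'): step: R->5, L=5; A->plug->A->R->F->L->C->refl->D->L'->E->R'->F->plug->F
Char 4 ('G'): step: R->6, L=5; G->plug->G->R->G->L->A->refl->B->L'->A->R'->C->plug->C
Char 5 ('C'): step: R->7, L=5; C->plug->C->R->E->L->D->refl->C->L'->F->R'->F->plug->F
Char 6 ('D'): step: R->0, L->6 (L advanced); D->plug->E->R->E->L->B->refl->A->L'->H->R'->H->plug->B
Char 7 ('E'): step: R->1, L=6; E->plug->D->R->D->L->C->refl->D->L'->B->R'->E->plug->D
Char 8 ('G'): step: R->2, L=6; G->plug->G->R->E->L->B->refl->A->L'->H->R'->A->plug->A
Final: ciphertext=CCFCFBDA, RIGHT=2, LEFT=6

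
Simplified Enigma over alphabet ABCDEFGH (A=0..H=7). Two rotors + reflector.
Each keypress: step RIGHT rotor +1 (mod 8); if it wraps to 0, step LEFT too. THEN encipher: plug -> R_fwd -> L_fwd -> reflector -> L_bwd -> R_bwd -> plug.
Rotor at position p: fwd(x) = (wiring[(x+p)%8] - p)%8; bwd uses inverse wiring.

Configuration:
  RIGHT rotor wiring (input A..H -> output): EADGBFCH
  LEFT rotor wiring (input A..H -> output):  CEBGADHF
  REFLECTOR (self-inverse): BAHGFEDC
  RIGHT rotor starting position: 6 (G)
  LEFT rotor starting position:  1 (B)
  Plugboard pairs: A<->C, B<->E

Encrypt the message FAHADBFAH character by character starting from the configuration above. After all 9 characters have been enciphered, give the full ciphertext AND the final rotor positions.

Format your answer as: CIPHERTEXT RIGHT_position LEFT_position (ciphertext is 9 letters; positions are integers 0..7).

Char 1 ('F'): step: R->7, L=1; F->plug->F->R->C->L->F->refl->E->L'->G->R'->G->plug->G
Char 2 ('A'): step: R->0, L->2 (L advanced); A->plug->C->R->D->L->B->refl->A->L'->G->R'->D->plug->D
Char 3 ('H'): step: R->1, L=2; H->plug->H->R->D->L->B->refl->A->L'->G->R'->G->plug->G
Char 4 ('A'): step: R->2, L=2; A->plug->C->R->H->L->C->refl->H->L'->A->R'->E->plug->B
Char 5 ('D'): step: R->3, L=2; D->plug->D->R->H->L->C->refl->H->L'->A->R'->H->plug->H
Char 6 ('B'): step: R->4, L=2; B->plug->E->R->A->L->H->refl->C->L'->H->R'->G->plug->G
Char 7 ('F'): step: R->5, L=2; F->plug->F->R->G->L->A->refl->B->L'->D->R'->E->plug->B
Char 8 ('A'): step: R->6, L=2; A->plug->C->R->G->L->A->refl->B->L'->D->R'->G->plug->G
Char 9 ('H'): step: R->7, L=2; H->plug->H->R->D->L->B->refl->A->L'->G->R'->G->plug->G
Final: ciphertext=GDGBHGBGG, RIGHT=7, LEFT=2

Answer: GDGBHGBGG 7 2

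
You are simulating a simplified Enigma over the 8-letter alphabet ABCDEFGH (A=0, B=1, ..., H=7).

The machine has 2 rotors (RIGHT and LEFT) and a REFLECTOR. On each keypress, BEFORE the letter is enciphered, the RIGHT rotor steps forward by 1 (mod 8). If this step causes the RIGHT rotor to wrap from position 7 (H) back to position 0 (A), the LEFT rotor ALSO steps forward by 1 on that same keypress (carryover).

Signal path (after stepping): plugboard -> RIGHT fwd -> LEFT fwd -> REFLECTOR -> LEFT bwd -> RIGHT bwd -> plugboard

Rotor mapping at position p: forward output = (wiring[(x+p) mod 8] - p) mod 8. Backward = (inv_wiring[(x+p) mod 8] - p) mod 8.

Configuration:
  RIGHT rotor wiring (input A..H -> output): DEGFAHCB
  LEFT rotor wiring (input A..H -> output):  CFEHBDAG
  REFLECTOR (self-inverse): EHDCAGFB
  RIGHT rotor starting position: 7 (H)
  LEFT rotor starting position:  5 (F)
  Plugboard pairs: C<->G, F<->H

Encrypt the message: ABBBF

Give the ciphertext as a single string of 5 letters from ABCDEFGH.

Answer: DADFC

Derivation:
Char 1 ('A'): step: R->0, L->6 (L advanced); A->plug->A->R->D->L->H->refl->B->L'->F->R'->D->plug->D
Char 2 ('B'): step: R->1, L=6; B->plug->B->R->F->L->B->refl->H->L'->D->R'->A->plug->A
Char 3 ('B'): step: R->2, L=6; B->plug->B->R->D->L->H->refl->B->L'->F->R'->D->plug->D
Char 4 ('B'): step: R->3, L=6; B->plug->B->R->F->L->B->refl->H->L'->D->R'->H->plug->F
Char 5 ('F'): step: R->4, L=6; F->plug->H->R->B->L->A->refl->E->L'->C->R'->G->plug->C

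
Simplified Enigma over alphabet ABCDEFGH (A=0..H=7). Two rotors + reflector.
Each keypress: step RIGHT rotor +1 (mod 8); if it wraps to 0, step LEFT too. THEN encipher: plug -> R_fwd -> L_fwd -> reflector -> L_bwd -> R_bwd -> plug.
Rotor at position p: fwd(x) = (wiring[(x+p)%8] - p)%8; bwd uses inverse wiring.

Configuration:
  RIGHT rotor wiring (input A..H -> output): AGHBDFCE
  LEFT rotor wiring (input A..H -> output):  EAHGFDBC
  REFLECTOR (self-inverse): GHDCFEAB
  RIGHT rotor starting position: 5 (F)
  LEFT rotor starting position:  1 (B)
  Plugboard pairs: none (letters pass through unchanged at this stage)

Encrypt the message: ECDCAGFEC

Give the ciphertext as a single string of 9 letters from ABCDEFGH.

Char 1 ('E'): step: R->6, L=1; E->plug->E->R->B->L->G->refl->A->L'->F->R'->G->plug->G
Char 2 ('C'): step: R->7, L=1; C->plug->C->R->H->L->D->refl->C->L'->E->R'->F->plug->F
Char 3 ('D'): step: R->0, L->2 (L advanced); D->plug->D->R->B->L->E->refl->F->L'->A->R'->A->plug->A
Char 4 ('C'): step: R->1, L=2; C->plug->C->R->A->L->F->refl->E->L'->B->R'->F->plug->F
Char 5 ('A'): step: R->2, L=2; A->plug->A->R->F->L->A->refl->G->L'->H->R'->B->plug->B
Char 6 ('G'): step: R->3, L=2; G->plug->G->R->D->L->B->refl->H->L'->E->R'->H->plug->H
Char 7 ('F'): step: R->4, L=2; F->plug->F->R->C->L->D->refl->C->L'->G->R'->C->plug->C
Char 8 ('E'): step: R->5, L=2; E->plug->E->R->B->L->E->refl->F->L'->A->R'->A->plug->A
Char 9 ('C'): step: R->6, L=2; C->plug->C->R->C->L->D->refl->C->L'->G->R'->B->plug->B

Answer: GFAFBHCAB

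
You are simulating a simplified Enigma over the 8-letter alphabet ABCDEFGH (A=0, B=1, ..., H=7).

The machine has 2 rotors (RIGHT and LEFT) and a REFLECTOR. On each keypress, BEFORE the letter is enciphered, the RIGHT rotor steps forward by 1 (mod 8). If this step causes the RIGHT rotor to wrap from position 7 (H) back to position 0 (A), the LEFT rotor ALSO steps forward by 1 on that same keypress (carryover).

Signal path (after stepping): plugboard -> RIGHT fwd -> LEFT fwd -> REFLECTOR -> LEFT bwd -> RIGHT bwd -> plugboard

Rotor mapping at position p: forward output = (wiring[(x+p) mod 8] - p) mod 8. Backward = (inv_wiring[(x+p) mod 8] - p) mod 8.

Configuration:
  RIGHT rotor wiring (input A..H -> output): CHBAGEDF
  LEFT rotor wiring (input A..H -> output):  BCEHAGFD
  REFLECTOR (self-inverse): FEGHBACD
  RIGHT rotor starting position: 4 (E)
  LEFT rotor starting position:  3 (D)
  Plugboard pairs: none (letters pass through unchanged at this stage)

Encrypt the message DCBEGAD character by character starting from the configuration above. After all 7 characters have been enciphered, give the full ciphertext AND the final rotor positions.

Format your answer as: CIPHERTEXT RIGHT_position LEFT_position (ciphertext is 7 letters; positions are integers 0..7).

Answer: GDGFAFE 3 4

Derivation:
Char 1 ('D'): step: R->5, L=3; D->plug->D->R->F->L->G->refl->C->L'->D->R'->G->plug->G
Char 2 ('C'): step: R->6, L=3; C->plug->C->R->E->L->A->refl->F->L'->B->R'->D->plug->D
Char 3 ('B'): step: R->7, L=3; B->plug->B->R->D->L->C->refl->G->L'->F->R'->G->plug->G
Char 4 ('E'): step: R->0, L->4 (L advanced); E->plug->E->R->G->L->A->refl->F->L'->E->R'->F->plug->F
Char 5 ('G'): step: R->1, L=4; G->plug->G->R->E->L->F->refl->A->L'->G->R'->A->plug->A
Char 6 ('A'): step: R->2, L=4; A->plug->A->R->H->L->D->refl->H->L'->D->R'->F->plug->F
Char 7 ('D'): step: R->3, L=4; D->plug->D->R->A->L->E->refl->B->L'->C->R'->E->plug->E
Final: ciphertext=GDGFAFE, RIGHT=3, LEFT=4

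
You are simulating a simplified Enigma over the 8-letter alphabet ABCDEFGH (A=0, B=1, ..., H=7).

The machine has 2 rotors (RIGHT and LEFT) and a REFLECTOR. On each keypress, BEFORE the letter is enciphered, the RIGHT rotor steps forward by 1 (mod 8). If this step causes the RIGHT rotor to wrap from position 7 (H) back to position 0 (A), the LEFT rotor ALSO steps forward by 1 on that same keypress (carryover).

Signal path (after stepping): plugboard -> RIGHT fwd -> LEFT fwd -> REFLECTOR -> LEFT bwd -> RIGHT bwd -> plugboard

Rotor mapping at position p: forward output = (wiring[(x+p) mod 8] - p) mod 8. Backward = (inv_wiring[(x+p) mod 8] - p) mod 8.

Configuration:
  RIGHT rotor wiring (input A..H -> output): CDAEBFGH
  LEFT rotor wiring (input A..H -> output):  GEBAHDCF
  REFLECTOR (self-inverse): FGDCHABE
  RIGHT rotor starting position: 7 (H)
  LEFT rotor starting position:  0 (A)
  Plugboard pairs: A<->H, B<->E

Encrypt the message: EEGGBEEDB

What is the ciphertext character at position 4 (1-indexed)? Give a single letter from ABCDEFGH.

Char 1 ('E'): step: R->0, L->1 (L advanced); E->plug->B->R->D->L->G->refl->B->L'->F->R'->F->plug->F
Char 2 ('E'): step: R->1, L=1; E->plug->B->R->H->L->F->refl->A->L'->B->R'->H->plug->A
Char 3 ('G'): step: R->2, L=1; G->plug->G->R->A->L->D->refl->C->L'->E->R'->E->plug->B
Char 4 ('G'): step: R->3, L=1; G->plug->G->R->A->L->D->refl->C->L'->E->R'->E->plug->B

B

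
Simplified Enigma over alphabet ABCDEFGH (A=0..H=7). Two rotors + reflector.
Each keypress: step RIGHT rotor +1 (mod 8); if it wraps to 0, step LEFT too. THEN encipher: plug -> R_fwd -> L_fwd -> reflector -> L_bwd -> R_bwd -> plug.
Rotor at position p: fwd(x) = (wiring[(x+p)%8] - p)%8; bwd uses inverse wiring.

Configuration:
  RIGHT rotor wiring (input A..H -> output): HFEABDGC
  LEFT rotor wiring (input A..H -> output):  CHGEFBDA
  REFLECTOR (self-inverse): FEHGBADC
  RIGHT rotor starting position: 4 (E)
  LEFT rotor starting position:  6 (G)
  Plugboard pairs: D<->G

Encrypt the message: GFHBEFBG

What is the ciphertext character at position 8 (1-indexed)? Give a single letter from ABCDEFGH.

Char 1 ('G'): step: R->5, L=6; G->plug->D->R->C->L->E->refl->B->L'->D->R'->G->plug->D
Char 2 ('F'): step: R->6, L=6; F->plug->F->R->C->L->E->refl->B->L'->D->R'->G->plug->D
Char 3 ('H'): step: R->7, L=6; H->plug->H->R->H->L->D->refl->G->L'->F->R'->D->plug->G
Char 4 ('B'): step: R->0, L->7 (L advanced); B->plug->B->R->F->L->G->refl->D->L'->B->R'->E->plug->E
Char 5 ('E'): step: R->1, L=7; E->plug->E->R->C->L->A->refl->F->L'->E->R'->A->plug->A
Char 6 ('F'): step: R->2, L=7; F->plug->F->R->A->L->B->refl->E->L'->H->R'->C->plug->C
Char 7 ('B'): step: R->3, L=7; B->plug->B->R->G->L->C->refl->H->L'->D->R'->D->plug->G
Char 8 ('G'): step: R->4, L=7; G->plug->D->R->G->L->C->refl->H->L'->D->R'->E->plug->E

E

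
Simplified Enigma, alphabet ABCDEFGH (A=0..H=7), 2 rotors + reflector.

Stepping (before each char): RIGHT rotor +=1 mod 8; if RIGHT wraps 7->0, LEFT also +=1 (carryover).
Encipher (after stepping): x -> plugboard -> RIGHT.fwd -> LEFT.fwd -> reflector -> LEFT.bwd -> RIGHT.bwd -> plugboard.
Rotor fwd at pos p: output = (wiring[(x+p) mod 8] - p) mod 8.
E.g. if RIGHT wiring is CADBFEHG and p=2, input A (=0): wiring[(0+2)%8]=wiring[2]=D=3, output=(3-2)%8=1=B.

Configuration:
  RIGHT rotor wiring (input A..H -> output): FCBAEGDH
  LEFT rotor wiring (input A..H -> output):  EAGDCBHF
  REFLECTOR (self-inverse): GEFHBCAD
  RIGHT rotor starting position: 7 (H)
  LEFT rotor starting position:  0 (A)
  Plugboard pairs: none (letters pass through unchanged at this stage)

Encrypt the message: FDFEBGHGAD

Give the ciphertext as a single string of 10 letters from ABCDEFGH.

Answer: GGDAEBCAGE

Derivation:
Char 1 ('F'): step: R->0, L->1 (L advanced); F->plug->F->R->G->L->E->refl->B->L'->D->R'->G->plug->G
Char 2 ('D'): step: R->1, L=1; D->plug->D->R->D->L->B->refl->E->L'->G->R'->G->plug->G
Char 3 ('F'): step: R->2, L=1; F->plug->F->R->F->L->G->refl->A->L'->E->R'->D->plug->D
Char 4 ('E'): step: R->3, L=1; E->plug->E->R->E->L->A->refl->G->L'->F->R'->A->plug->A
Char 5 ('B'): step: R->4, L=1; B->plug->B->R->C->L->C->refl->F->L'->B->R'->E->plug->E
Char 6 ('G'): step: R->5, L=1; G->plug->G->R->D->L->B->refl->E->L'->G->R'->B->plug->B
Char 7 ('H'): step: R->6, L=1; H->plug->H->R->A->L->H->refl->D->L'->H->R'->C->plug->C
Char 8 ('G'): step: R->7, L=1; G->plug->G->R->H->L->D->refl->H->L'->A->R'->A->plug->A
Char 9 ('A'): step: R->0, L->2 (L advanced); A->plug->A->R->F->L->D->refl->H->L'->D->R'->G->plug->G
Char 10 ('D'): step: R->1, L=2; D->plug->D->R->D->L->H->refl->D->L'->F->R'->E->plug->E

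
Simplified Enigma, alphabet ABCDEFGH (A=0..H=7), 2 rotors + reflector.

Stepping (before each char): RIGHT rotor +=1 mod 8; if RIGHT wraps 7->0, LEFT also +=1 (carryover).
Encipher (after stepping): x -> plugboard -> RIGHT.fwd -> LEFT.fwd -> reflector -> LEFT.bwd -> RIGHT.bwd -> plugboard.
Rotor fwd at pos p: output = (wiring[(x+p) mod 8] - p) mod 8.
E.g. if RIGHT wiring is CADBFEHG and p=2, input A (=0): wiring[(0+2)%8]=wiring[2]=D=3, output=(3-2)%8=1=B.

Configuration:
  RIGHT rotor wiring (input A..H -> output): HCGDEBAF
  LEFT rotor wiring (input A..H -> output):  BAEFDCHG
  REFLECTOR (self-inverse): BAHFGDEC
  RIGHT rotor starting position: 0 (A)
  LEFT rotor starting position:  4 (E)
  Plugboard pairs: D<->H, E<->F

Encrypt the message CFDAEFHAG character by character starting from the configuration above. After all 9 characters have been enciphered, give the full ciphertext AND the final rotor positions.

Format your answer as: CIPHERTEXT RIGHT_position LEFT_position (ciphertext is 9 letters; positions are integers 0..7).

Answer: GHAFFDAHF 1 5

Derivation:
Char 1 ('C'): step: R->1, L=4; C->plug->C->R->C->L->D->refl->F->L'->E->R'->G->plug->G
Char 2 ('F'): step: R->2, L=4; F->plug->E->R->G->L->A->refl->B->L'->H->R'->D->plug->H
Char 3 ('D'): step: R->3, L=4; D->plug->H->R->D->L->C->refl->H->L'->A->R'->A->plug->A
Char 4 ('A'): step: R->4, L=4; A->plug->A->R->A->L->H->refl->C->L'->D->R'->E->plug->F
Char 5 ('E'): step: R->5, L=4; E->plug->F->R->B->L->G->refl->E->L'->F->R'->E->plug->F
Char 6 ('F'): step: R->6, L=4; F->plug->E->R->A->L->H->refl->C->L'->D->R'->H->plug->D
Char 7 ('H'): step: R->7, L=4; H->plug->D->R->H->L->B->refl->A->L'->G->R'->A->plug->A
Char 8 ('A'): step: R->0, L->5 (L advanced); A->plug->A->R->H->L->G->refl->E->L'->D->R'->D->plug->H
Char 9 ('G'): step: R->1, L=5; G->plug->G->R->E->L->D->refl->F->L'->A->R'->E->plug->F
Final: ciphertext=GHAFFDAHF, RIGHT=1, LEFT=5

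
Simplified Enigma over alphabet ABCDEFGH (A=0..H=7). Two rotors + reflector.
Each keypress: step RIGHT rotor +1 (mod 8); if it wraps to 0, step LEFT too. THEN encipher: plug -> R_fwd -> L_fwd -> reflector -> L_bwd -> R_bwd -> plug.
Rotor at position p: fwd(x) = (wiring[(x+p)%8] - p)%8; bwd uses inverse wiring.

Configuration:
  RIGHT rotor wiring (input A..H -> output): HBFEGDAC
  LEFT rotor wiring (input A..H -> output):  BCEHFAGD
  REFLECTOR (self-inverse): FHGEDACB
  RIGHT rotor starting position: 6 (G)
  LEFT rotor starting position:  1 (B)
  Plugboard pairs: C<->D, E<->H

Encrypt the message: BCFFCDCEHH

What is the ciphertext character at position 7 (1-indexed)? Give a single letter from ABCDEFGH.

Char 1 ('B'): step: R->7, L=1; B->plug->B->R->A->L->B->refl->H->L'->E->R'->G->plug->G
Char 2 ('C'): step: R->0, L->2 (L advanced); C->plug->D->R->E->L->E->refl->D->L'->C->R'->H->plug->E
Char 3 ('F'): step: R->1, L=2; F->plug->F->R->H->L->A->refl->F->L'->B->R'->G->plug->G
Char 4 ('F'): step: R->2, L=2; F->plug->F->R->A->L->C->refl->G->L'->D->R'->A->plug->A
Char 5 ('C'): step: R->3, L=2; C->plug->D->R->F->L->B->refl->H->L'->G->R'->G->plug->G
Char 6 ('D'): step: R->4, L=2; D->plug->C->R->E->L->E->refl->D->L'->C->R'->A->plug->A
Char 7 ('C'): step: R->5, L=2; C->plug->D->R->C->L->D->refl->E->L'->E->R'->E->plug->H

H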